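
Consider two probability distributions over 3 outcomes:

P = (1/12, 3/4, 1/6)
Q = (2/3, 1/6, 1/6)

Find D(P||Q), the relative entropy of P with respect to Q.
D(P||Q) = Σ P(i) log₂(P(i)/Q(i))
  i=0: (1/12) × log₂((1/12)/(2/3)) = (1/12) × log₂(1/8) = -0.2500
  i=1: (3/4) × log₂((3/4)/(1/6)) = (3/4) × log₂(9/2) = 1.6274
  i=2: (1/6) × log₂((1/6)/(1/6)) = (1/6) × log₂(1) = 0.0000
D(P||Q) = -0.2500 + 1.6274 + 0.0000
  = 1.3774 bits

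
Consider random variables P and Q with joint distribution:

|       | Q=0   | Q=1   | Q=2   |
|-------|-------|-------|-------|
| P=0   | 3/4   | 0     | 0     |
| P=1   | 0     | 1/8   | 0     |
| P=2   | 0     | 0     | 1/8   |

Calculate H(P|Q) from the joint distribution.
Marginal P(Q) (column sums):
  P(Q=0) = 3/4 + 0 + 0 = 3/4
  P(Q=1) = 0 + 1/8 + 0 = 1/8
  P(Q=2) = 0 + 0 + 1/8 = 1/8

H(P|Q) = -Σ P(P,Q)·log₂ P(P|Q), where P(P|Q) = P(P,Q) / P(Q)
  (cells with P(P,Q) = 0 contribute 0)
  (P=0,Q=0): P(P|Q) = (3/4)/(3/4) = 1;  -(3/4)·log₂(1) = 0.0000
  (P=1,Q=1): P(P|Q) = (1/8)/(1/8) = 1;  -(1/8)·log₂(1) = 0.0000
  (P=2,Q=2): P(P|Q) = (1/8)/(1/8) = 1;  -(1/8)·log₂(1) = 0.0000
H(P|Q) = 0.0000 + 0.0000 + 0.0000
  = 0.0000 bits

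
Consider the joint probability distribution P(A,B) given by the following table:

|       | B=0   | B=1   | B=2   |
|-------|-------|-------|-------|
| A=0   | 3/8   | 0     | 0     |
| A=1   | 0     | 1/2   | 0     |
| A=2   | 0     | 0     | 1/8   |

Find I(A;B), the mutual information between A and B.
Marginal P(A) (row sums):
  P(A=0) = 3/8 + 0 + 0 = 3/8
  P(A=1) = 0 + 1/2 + 0 = 1/2
  P(A=2) = 0 + 0 + 1/8 = 1/8
Marginal P(B) (column sums):
  P(B=0) = 3/8 + 0 + 0 = 3/8
  P(B=1) = 0 + 1/2 + 0 = 1/2
  P(B=2) = 0 + 0 + 1/8 = 1/8

H(A) = -[(3/8)·log₂(3/8) + (1/2)·log₂(1/2) + (1/8)·log₂(1/8)]
  = 0.5306 + 0.5000 + 0.3750
  = 1.4056 bits
H(B) = -[(3/8)·log₂(3/8) + (1/2)·log₂(1/2) + (1/8)·log₂(1/8)]
  = 0.5306 + 0.5000 + 0.3750
  = 1.4056 bits
H(A,B) = -[(3/8)·log₂(3/8) + (1/2)·log₂(1/2) + (1/8)·log₂(1/8)]
  = 0.5306 + 0.5000 + 0.3750
  = 1.4056 bits

I(A;B) = H(A) + H(B) - H(A,B)
  = 1.4056 + 1.4056 - 1.4056
  = 1.4056 bits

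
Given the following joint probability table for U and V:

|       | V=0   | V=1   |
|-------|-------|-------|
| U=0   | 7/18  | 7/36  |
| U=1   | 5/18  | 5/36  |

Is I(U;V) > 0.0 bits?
Marginal P(U) (row sums):
  P(U=0) = 7/18 + 7/36 = 7/12
  P(U=1) = 5/18 + 5/36 = 5/12
Marginal P(V) (column sums):
  P(V=0) = 7/18 + 5/18 = 2/3
  P(V=1) = 7/36 + 5/36 = 1/3

H(U) = -[(7/12)·log₂(7/12) + (5/12)·log₂(5/12)]
  = 0.4536 + 0.5263
  = 0.9799 bits
H(V) = -[(2/3)·log₂(2/3) + (1/3)·log₂(1/3)]
  = 0.3900 + 0.5283
  = 0.9183 bits
H(U,V) = -[(7/18)·log₂(7/18) + (7/36)·log₂(7/36) + (5/18)·log₂(5/18) + (5/36)·log₂(5/36)]
  = 0.5299 + 0.4594 + 0.5133 + 0.3956
  = 1.8982 bits

I(U;V) = H(U) + H(V) - H(U,V)
  = 0.9799 + 0.9183 - 1.8982
  = 0.0000 bits

No. I(U;V) = 0.0000 bits, which is ≤ 0.0 bits.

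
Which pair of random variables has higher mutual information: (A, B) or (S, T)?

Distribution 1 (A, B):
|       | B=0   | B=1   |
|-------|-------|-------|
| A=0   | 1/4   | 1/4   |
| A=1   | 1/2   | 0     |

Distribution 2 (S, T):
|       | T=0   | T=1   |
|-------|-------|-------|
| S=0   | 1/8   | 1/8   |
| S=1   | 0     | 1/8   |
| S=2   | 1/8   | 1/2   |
Distribution 1 (A, B):
Marginal P(A) (row sums):
  P(A=0) = 1/4 + 1/4 = 1/2
  P(A=1) = 1/2 + 0 = 1/2
Marginal P(B) (column sums):
  P(B=0) = 1/4 + 1/2 = 3/4
  P(B=1) = 1/4 + 0 = 1/4

H(A) = -[(1/2)·log₂(1/2) + (1/2)·log₂(1/2)]
  = 0.5000 + 0.5000
  = 1.0000 bits
H(B) = -[(3/4)·log₂(3/4) + (1/4)·log₂(1/4)]
  = 0.3113 + 0.5000
  = 0.8113 bits
H(A,B) = -[(1/4)·log₂(1/4) + (1/4)·log₂(1/4) + (1/2)·log₂(1/2)]
  = 0.5000 + 0.5000 + 0.5000
  = 1.5000 bits

I(A;B) = H(A) + H(B) - H(A,B)
  = 1.0000 + 0.8113 - 1.5000
  = 0.3113 bits

Distribution 2 (S, T):
Marginal P(S) (row sums):
  P(S=0) = 1/8 + 1/8 = 1/4
  P(S=1) = 0 + 1/8 = 1/8
  P(S=2) = 1/8 + 1/2 = 5/8
Marginal P(T) (column sums):
  P(T=0) = 1/8 + 0 + 1/8 = 1/4
  P(T=1) = 1/8 + 1/8 + 1/2 = 3/4

H(S) = -[(1/4)·log₂(1/4) + (1/8)·log₂(1/8) + (5/8)·log₂(5/8)]
  = 0.5000 + 0.3750 + 0.4238
  = 1.2988 bits
H(T) = -[(1/4)·log₂(1/4) + (3/4)·log₂(3/4)]
  = 0.5000 + 0.3113
  = 0.8113 bits
H(S,T) = -[(1/8)·log₂(1/8) + (1/8)·log₂(1/8) + (1/8)·log₂(1/8) + (1/8)·log₂(1/8) + (1/2)·log₂(1/2)]
  = 0.3750 + 0.3750 + 0.3750 + 0.3750 + 0.5000
  = 2.0000 bits

I(S;T) = H(S) + H(T) - H(S,T)
  = 1.2988 + 0.8113 - 2.0000
  = 0.1101 bits

I(A;B) = 0.3113 bits > I(S;T) = 0.1101 bits, so (A, B) has the higher mutual information (stronger dependence).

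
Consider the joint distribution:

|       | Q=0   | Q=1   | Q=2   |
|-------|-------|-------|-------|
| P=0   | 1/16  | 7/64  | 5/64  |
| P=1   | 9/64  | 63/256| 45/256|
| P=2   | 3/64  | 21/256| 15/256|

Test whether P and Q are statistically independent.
Marginal P(P) (row sums):
  P(P=0) = 1/16 + 7/64 + 5/64 = 1/4
  P(P=1) = 9/64 + 63/256 + 45/256 = 9/16
  P(P=2) = 3/64 + 21/256 + 15/256 = 3/16
Marginal P(Q) (column sums):
  P(Q=0) = 1/16 + 9/64 + 3/64 = 1/4
  P(Q=1) = 7/64 + 63/256 + 21/256 = 7/16
  P(Q=2) = 5/64 + 45/256 + 15/256 = 5/16

P and Q are independent iff P(P=i,Q=j) = P(P=i)·P(Q=j) for every cell.
  P(P=0)·P(Q=0) = 1/4 × 1/4 = 1/16 = P(P=0,Q=0) ✓
  P(P=0)·P(Q=1) = 1/4 × 7/16 = 7/64 = P(P=0,Q=1) ✓
  P(P=0)·P(Q=2) = 1/4 × 5/16 = 5/64 = P(P=0,Q=2) ✓
  P(P=1)·P(Q=0) = 9/16 × 1/4 = 9/64 = P(P=1,Q=0) ✓
  P(P=1)·P(Q=1) = 9/16 × 7/16 = 63/256 = P(P=1,Q=1) ✓
  P(P=1)·P(Q=2) = 9/16 × 5/16 = 45/256 = P(P=1,Q=2) ✓
  P(P=2)·P(Q=0) = 3/16 × 1/4 = 3/64 = P(P=2,Q=0) ✓
  P(P=2)·P(Q=1) = 3/16 × 7/16 = 21/256 = P(P=2,Q=1) ✓
  P(P=2)·P(Q=2) = 3/16 × 5/16 = 15/256 = P(P=2,Q=2) ✓

Yes, P and Q are independent: every cell factors, so I(P;Q) = 0 bits.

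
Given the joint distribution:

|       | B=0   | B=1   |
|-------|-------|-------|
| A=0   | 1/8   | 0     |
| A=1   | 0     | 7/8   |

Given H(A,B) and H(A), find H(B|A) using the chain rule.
From the chain rule: H(A,B) = H(A) + H(B|A)
Therefore: H(B|A) = H(A,B) - H(A)

H(A,B) = -[(1/8)·log₂(1/8) + (7/8)·log₂(7/8)]
  = 0.3750 + 0.1686
  = 0.5436 bits
Marginal P(A) (row sums):
  P(A=0) = 1/8 + 0 = 1/8
  P(A=1) = 0 + 7/8 = 7/8
H(A) = -[(1/8)·log₂(1/8) + (7/8)·log₂(7/8)]
  = 0.3750 + 0.1686
  = 0.5436 bits

H(B|A) = 0.5436 - 0.5436 = 0.0000 bits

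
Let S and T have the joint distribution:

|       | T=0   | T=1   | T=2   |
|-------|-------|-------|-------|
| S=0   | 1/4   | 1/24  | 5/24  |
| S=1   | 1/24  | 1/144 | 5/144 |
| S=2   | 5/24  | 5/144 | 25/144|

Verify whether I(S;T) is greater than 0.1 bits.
Marginal P(S) (row sums):
  P(S=0) = 1/4 + 1/24 + 5/24 = 1/2
  P(S=1) = 1/24 + 1/144 + 5/144 = 1/12
  P(S=2) = 5/24 + 5/144 + 25/144 = 5/12
Marginal P(T) (column sums):
  P(T=0) = 1/4 + 1/24 + 5/24 = 1/2
  P(T=1) = 1/24 + 1/144 + 5/144 = 1/12
  P(T=2) = 5/24 + 5/144 + 25/144 = 5/12

H(S) = -[(1/2)·log₂(1/2) + (1/12)·log₂(1/12) + (5/12)·log₂(5/12)]
  = 0.5000 + 0.2987 + 0.5263
  = 1.3250 bits
H(T) = -[(1/2)·log₂(1/2) + (1/12)·log₂(1/12) + (5/12)·log₂(5/12)]
  = 0.5000 + 0.2987 + 0.5263
  = 1.3250 bits
H(S,T) = -[(1/4)·log₂(1/4) + (1/24)·log₂(1/24) + (5/24)·log₂(5/24) + (1/24)·log₂(1/24) + (1/144)·log₂(1/144) + (5/144)·log₂(5/144) + (5/24)·log₂(5/24) + (5/144)·log₂(5/144) + (25/144)·log₂(25/144)]
  = 0.5000 + 0.1910 + 0.4715 + 0.1910 + 0.0498 + 0.1683 + 0.4715 + 0.1683 + 0.4386
  = 2.6500 bits

I(S;T) = H(S) + H(T) - H(S,T)
  = 1.3250 + 1.3250 - 2.6500
  = 0.0000 bits

No. I(S;T) = 0.0000 bits, which is ≤ 0.1 bits.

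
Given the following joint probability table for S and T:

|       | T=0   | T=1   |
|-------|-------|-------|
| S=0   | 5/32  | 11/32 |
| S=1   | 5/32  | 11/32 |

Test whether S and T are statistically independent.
Marginal P(S) (row sums):
  P(S=0) = 5/32 + 11/32 = 1/2
  P(S=1) = 5/32 + 11/32 = 1/2
Marginal P(T) (column sums):
  P(T=0) = 5/32 + 5/32 = 5/16
  P(T=1) = 11/32 + 11/32 = 11/16

S and T are independent iff P(S=i,T=j) = P(S=i)·P(T=j) for every cell.
  P(S=0)·P(T=0) = 1/2 × 5/16 = 5/32 = P(S=0,T=0) ✓
  P(S=0)·P(T=1) = 1/2 × 11/16 = 11/32 = P(S=0,T=1) ✓
  P(S=1)·P(T=0) = 1/2 × 5/16 = 5/32 = P(S=1,T=0) ✓
  P(S=1)·P(T=1) = 1/2 × 11/16 = 11/32 = P(S=1,T=1) ✓

Yes, S and T are independent: every cell factors, so I(S;T) = 0 bits.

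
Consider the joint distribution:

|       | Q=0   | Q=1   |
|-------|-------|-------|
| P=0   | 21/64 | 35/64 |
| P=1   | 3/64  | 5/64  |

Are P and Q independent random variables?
Marginal P(P) (row sums):
  P(P=0) = 21/64 + 35/64 = 7/8
  P(P=1) = 3/64 + 5/64 = 1/8
Marginal P(Q) (column sums):
  P(Q=0) = 21/64 + 3/64 = 3/8
  P(Q=1) = 35/64 + 5/64 = 5/8

P and Q are independent iff P(P=i,Q=j) = P(P=i)·P(Q=j) for every cell.
  P(P=0)·P(Q=0) = 7/8 × 3/8 = 21/64 = P(P=0,Q=0) ✓
  P(P=0)·P(Q=1) = 7/8 × 5/8 = 35/64 = P(P=0,Q=1) ✓
  P(P=1)·P(Q=0) = 1/8 × 3/8 = 3/64 = P(P=1,Q=0) ✓
  P(P=1)·P(Q=1) = 1/8 × 5/8 = 5/64 = P(P=1,Q=1) ✓

Yes, P and Q are independent: every cell factors, so I(P;Q) = 0 bits.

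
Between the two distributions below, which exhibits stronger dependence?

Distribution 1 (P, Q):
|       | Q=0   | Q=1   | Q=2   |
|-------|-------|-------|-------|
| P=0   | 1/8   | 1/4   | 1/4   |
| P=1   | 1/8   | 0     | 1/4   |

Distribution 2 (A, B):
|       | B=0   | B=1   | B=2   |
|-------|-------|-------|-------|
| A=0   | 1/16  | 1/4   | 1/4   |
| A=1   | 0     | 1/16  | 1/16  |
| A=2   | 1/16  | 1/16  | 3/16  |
Distribution 1 (P, Q):
Marginal P(P) (row sums):
  P(P=0) = 1/8 + 1/4 + 1/4 = 5/8
  P(P=1) = 1/8 + 0 + 1/4 = 3/8
Marginal P(Q) (column sums):
  P(Q=0) = 1/8 + 1/8 = 1/4
  P(Q=1) = 1/4 + 0 = 1/4
  P(Q=2) = 1/4 + 1/4 = 1/2

H(P) = -[(5/8)·log₂(5/8) + (3/8)·log₂(3/8)]
  = 0.4238 + 0.5306
  = 0.9544 bits
H(Q) = -[(1/4)·log₂(1/4) + (1/4)·log₂(1/4) + (1/2)·log₂(1/2)]
  = 0.5000 + 0.5000 + 0.5000
  = 1.5000 bits
H(P,Q) = -[(1/8)·log₂(1/8) + (1/4)·log₂(1/4) + (1/4)·log₂(1/4) + (1/8)·log₂(1/8) + (1/4)·log₂(1/4)]
  = 0.3750 + 0.5000 + 0.5000 + 0.3750 + 0.5000
  = 2.2500 bits

I(P;Q) = H(P) + H(Q) - H(P,Q)
  = 0.9544 + 1.5000 - 2.2500
  = 0.2044 bits

Distribution 2 (A, B):
Marginal P(A) (row sums):
  P(A=0) = 1/16 + 1/4 + 1/4 = 9/16
  P(A=1) = 0 + 1/16 + 1/16 = 1/8
  P(A=2) = 1/16 + 1/16 + 3/16 = 5/16
Marginal P(B) (column sums):
  P(B=0) = 1/16 + 0 + 1/16 = 1/8
  P(B=1) = 1/4 + 1/16 + 1/16 = 3/8
  P(B=2) = 1/4 + 1/16 + 3/16 = 1/2

H(A) = -[(9/16)·log₂(9/16) + (1/8)·log₂(1/8) + (5/16)·log₂(5/16)]
  = 0.4669 + 0.3750 + 0.5244
  = 1.3663 bits
H(B) = -[(1/8)·log₂(1/8) + (3/8)·log₂(3/8) + (1/2)·log₂(1/2)]
  = 0.3750 + 0.5306 + 0.5000
  = 1.4056 bits
H(A,B) = -[(1/16)·log₂(1/16) + (1/4)·log₂(1/4) + (1/4)·log₂(1/4) + (1/16)·log₂(1/16) + (1/16)·log₂(1/16) + (1/16)·log₂(1/16) + (1/16)·log₂(1/16) + (3/16)·log₂(3/16)]
  = 0.2500 + 0.5000 + 0.5000 + 0.2500 + 0.2500 + 0.2500 + 0.2500 + 0.4528
  = 2.7028 bits

I(A;B) = H(A) + H(B) - H(A,B)
  = 1.3663 + 1.4056 - 2.7028
  = 0.0691 bits

I(P;Q) = 0.2044 bits > I(A;B) = 0.0691 bits, so (P, Q) has the higher mutual information (stronger dependence).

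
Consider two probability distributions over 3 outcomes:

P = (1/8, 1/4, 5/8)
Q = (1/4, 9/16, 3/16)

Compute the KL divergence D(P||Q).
D(P||Q) = Σ P(i) log₂(P(i)/Q(i))
  i=0: (1/8) × log₂((1/8)/(1/4)) = (1/8) × log₂(1/2) = -0.1250
  i=1: (1/4) × log₂((1/4)/(9/16)) = (1/4) × log₂(4/9) = -0.2925
  i=2: (5/8) × log₂((5/8)/(3/16)) = (5/8) × log₂(10/3) = 1.0856
D(P||Q) = -0.1250 - 0.2925 + 1.0856
  = 0.6681 bits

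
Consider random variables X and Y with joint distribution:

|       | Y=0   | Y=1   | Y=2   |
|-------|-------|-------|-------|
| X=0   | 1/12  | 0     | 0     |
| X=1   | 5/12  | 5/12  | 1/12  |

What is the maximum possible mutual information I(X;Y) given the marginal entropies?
The upper bound on mutual information is I(X;Y) ≤ min(H(X), H(Y)).

Marginal P(X) (row sums):
  P(X=0) = 1/12 + 0 + 0 = 1/12
  P(X=1) = 5/12 + 5/12 + 1/12 = 11/12
Marginal P(Y) (column sums):
  P(Y=0) = 1/12 + 5/12 = 1/2
  P(Y=1) = 0 + 5/12 = 5/12
  P(Y=2) = 0 + 1/12 = 1/12

H(X) = -[(1/12)·log₂(1/12) + (11/12)·log₂(11/12)]
  = 0.2987 + 0.1151
  = 0.4138 bits
H(Y) = -[(1/2)·log₂(1/2) + (5/12)·log₂(5/12) + (1/12)·log₂(1/12)]
  = 0.5000 + 0.5263 + 0.2987
  = 1.3250 bits

Maximum possible I(X;Y) = min(0.4138, 1.3250) = 0.4138 bits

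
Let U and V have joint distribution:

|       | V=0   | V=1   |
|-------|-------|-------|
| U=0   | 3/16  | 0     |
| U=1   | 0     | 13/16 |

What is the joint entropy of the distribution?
H(U,V) = -Σ P(U,V) log₂ P(U,V), summed over the non-zero cells:
H(U,V) = -[(3/16)·log₂(3/16) + (13/16)·log₂(13/16)]
  = 0.4528 + 0.2434
  = 0.6962 bits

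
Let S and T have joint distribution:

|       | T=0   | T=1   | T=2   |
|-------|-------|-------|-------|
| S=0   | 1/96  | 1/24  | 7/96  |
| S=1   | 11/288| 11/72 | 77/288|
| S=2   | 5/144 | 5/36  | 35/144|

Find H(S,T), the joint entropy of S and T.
H(S,T) = -Σ P(S,T) log₂ P(S,T), summed over the non-zero cells:
H(S,T) = -[(1/96)·log₂(1/96) + (1/24)·log₂(1/24) + (7/96)·log₂(7/96) + (11/288)·log₂(11/288) + (11/72)·log₂(11/72) + (77/288)·log₂(77/288) + (5/144)·log₂(5/144) + (5/36)·log₂(5/36) + (35/144)·log₂(35/144)]
  = 0.0686 + 0.1910 + 0.2755 + 0.1799 + 0.4141 + 0.5088 + 0.1683 + 0.3956 + 0.4960
  = 2.6978 bits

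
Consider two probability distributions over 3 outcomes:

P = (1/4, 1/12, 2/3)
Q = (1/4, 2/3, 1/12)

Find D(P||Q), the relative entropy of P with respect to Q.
D(P||Q) = Σ P(i) log₂(P(i)/Q(i))
  i=0: (1/4) × log₂((1/4)/(1/4)) = (1/4) × log₂(1) = 0.0000
  i=1: (1/12) × log₂((1/12)/(2/3)) = (1/12) × log₂(1/8) = -0.2500
  i=2: (2/3) × log₂((2/3)/(1/12)) = (2/3) × log₂(8) = 2.0000
D(P||Q) = 0.0000 - 0.2500 + 2.0000
  = 1.7500 bits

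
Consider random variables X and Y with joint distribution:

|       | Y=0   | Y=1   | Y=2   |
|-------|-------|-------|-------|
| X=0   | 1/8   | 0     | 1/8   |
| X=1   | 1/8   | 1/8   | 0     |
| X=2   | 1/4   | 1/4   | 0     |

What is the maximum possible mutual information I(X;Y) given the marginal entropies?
The upper bound on mutual information is I(X;Y) ≤ min(H(X), H(Y)).

Marginal P(X) (row sums):
  P(X=0) = 1/8 + 0 + 1/8 = 1/4
  P(X=1) = 1/8 + 1/8 + 0 = 1/4
  P(X=2) = 1/4 + 1/4 + 0 = 1/2
Marginal P(Y) (column sums):
  P(Y=0) = 1/8 + 1/8 + 1/4 = 1/2
  P(Y=1) = 0 + 1/8 + 1/4 = 3/8
  P(Y=2) = 1/8 + 0 + 0 = 1/8

H(X) = -[(1/4)·log₂(1/4) + (1/4)·log₂(1/4) + (1/2)·log₂(1/2)]
  = 0.5000 + 0.5000 + 0.5000
  = 1.5000 bits
H(Y) = -[(1/2)·log₂(1/2) + (3/8)·log₂(3/8) + (1/8)·log₂(1/8)]
  = 0.5000 + 0.5306 + 0.3750
  = 1.4056 bits

Maximum possible I(X;Y) = min(1.5000, 1.4056) = 1.4056 bits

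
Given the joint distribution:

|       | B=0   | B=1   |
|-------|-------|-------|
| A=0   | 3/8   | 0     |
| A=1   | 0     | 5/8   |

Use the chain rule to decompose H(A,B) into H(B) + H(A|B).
By the chain rule: H(A,B) = H(B) + H(A|B)

Marginal P(B) (column sums):
  P(B=0) = 3/8 + 0 = 3/8
  P(B=1) = 0 + 5/8 = 5/8
H(B) = -[(3/8)·log₂(3/8) + (5/8)·log₂(5/8)]
  = 0.5306 + 0.4238
  = 0.9544 bits
H(A|B) = -Σ P(A,B)·log₂ P(A|B), where P(A|B) = P(A,B) / P(B)
  (cells with P(A,B) = 0 contribute 0)
  (A=0,B=0): P(A|B) = (3/8)/(3/8) = 1;  -(3/8)·log₂(1) = 0.0000
  (A=1,B=1): P(A|B) = (5/8)/(5/8) = 1;  -(5/8)·log₂(1) = 0.0000
H(A|B) = 0.0000 + 0.0000
  = 0.0000 bits

H(A,B) = H(B) + H(A|B) = 0.9544 + 0.0000 = 0.9544 bits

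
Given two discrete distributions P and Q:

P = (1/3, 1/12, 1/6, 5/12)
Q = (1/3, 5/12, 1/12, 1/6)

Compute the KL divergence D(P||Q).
D(P||Q) = Σ P(i) log₂(P(i)/Q(i))
  i=0: (1/3) × log₂((1/3)/(1/3)) = (1/3) × log₂(1) = 0.0000
  i=1: (1/12) × log₂((1/12)/(5/12)) = (1/12) × log₂(1/5) = -0.1935
  i=2: (1/6) × log₂((1/6)/(1/12)) = (1/6) × log₂(2) = 0.1667
  i=3: (5/12) × log₂((5/12)/(1/6)) = (5/12) × log₂(5/2) = 0.5508
D(P||Q) = 0.0000 - 0.1935 + 0.1667 + 0.5508
  = 0.5240 bits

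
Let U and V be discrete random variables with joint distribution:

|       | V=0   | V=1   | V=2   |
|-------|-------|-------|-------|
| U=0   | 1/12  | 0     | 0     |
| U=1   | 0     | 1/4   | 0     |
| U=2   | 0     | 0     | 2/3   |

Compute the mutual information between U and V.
Marginal P(U) (row sums):
  P(U=0) = 1/12 + 0 + 0 = 1/12
  P(U=1) = 0 + 1/4 + 0 = 1/4
  P(U=2) = 0 + 0 + 2/3 = 2/3
Marginal P(V) (column sums):
  P(V=0) = 1/12 + 0 + 0 = 1/12
  P(V=1) = 0 + 1/4 + 0 = 1/4
  P(V=2) = 0 + 0 + 2/3 = 2/3

H(U) = -[(1/12)·log₂(1/12) + (1/4)·log₂(1/4) + (2/3)·log₂(2/3)]
  = 0.2987 + 0.5000 + 0.3900
  = 1.1887 bits
H(V) = -[(1/12)·log₂(1/12) + (1/4)·log₂(1/4) + (2/3)·log₂(2/3)]
  = 0.2987 + 0.5000 + 0.3900
  = 1.1887 bits
H(U,V) = -[(1/12)·log₂(1/12) + (1/4)·log₂(1/4) + (2/3)·log₂(2/3)]
  = 0.2987 + 0.5000 + 0.3900
  = 1.1887 bits

I(U;V) = H(U) + H(V) - H(U,V)
  = 1.1887 + 1.1887 - 1.1887
  = 1.1887 bits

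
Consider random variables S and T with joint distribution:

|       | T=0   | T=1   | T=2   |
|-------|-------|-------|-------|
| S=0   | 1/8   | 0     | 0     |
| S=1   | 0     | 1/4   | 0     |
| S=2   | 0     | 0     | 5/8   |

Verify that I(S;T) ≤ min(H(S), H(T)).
Marginal P(S) (row sums):
  P(S=0) = 1/8 + 0 + 0 = 1/8
  P(S=1) = 0 + 1/4 + 0 = 1/4
  P(S=2) = 0 + 0 + 5/8 = 5/8
Marginal P(T) (column sums):
  P(T=0) = 1/8 + 0 + 0 = 1/8
  P(T=1) = 0 + 1/4 + 0 = 1/4
  P(T=2) = 0 + 0 + 5/8 = 5/8

H(S) = -[(1/8)·log₂(1/8) + (1/4)·log₂(1/4) + (5/8)·log₂(5/8)]
  = 0.3750 + 0.5000 + 0.4238
  = 1.2988 bits
H(T) = -[(1/8)·log₂(1/8) + (1/4)·log₂(1/4) + (5/8)·log₂(5/8)]
  = 0.3750 + 0.5000 + 0.4238
  = 1.2988 bits
H(S,T) = -[(1/8)·log₂(1/8) + (1/4)·log₂(1/4) + (5/8)·log₂(5/8)]
  = 0.3750 + 0.5000 + 0.4238
  = 1.2988 bits

I(S;T) = H(S) + H(T) - H(S,T)
  = 1.2988 + 1.2988 - 1.2988
  = 1.2988 bits

min(H(S), H(T)) = min(1.2988, 1.2988) = 1.2988 bits
Since 1.2988 ≤ 1.2988, the bound is satisfied ✓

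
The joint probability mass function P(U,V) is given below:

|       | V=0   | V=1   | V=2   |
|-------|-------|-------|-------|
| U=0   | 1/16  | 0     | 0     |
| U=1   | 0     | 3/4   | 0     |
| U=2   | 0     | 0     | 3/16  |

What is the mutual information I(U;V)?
Marginal P(U) (row sums):
  P(U=0) = 1/16 + 0 + 0 = 1/16
  P(U=1) = 0 + 3/4 + 0 = 3/4
  P(U=2) = 0 + 0 + 3/16 = 3/16
Marginal P(V) (column sums):
  P(V=0) = 1/16 + 0 + 0 = 1/16
  P(V=1) = 0 + 3/4 + 0 = 3/4
  P(V=2) = 0 + 0 + 3/16 = 3/16

H(U) = -[(1/16)·log₂(1/16) + (3/4)·log₂(3/4) + (3/16)·log₂(3/16)]
  = 0.2500 + 0.3113 + 0.4528
  = 1.0141 bits
H(V) = -[(1/16)·log₂(1/16) + (3/4)·log₂(3/4) + (3/16)·log₂(3/16)]
  = 0.2500 + 0.3113 + 0.4528
  = 1.0141 bits
H(U,V) = -[(1/16)·log₂(1/16) + (3/4)·log₂(3/4) + (3/16)·log₂(3/16)]
  = 0.2500 + 0.3113 + 0.4528
  = 1.0141 bits

I(U;V) = H(U) + H(V) - H(U,V)
  = 1.0141 + 1.0141 - 1.0141
  = 1.0141 bits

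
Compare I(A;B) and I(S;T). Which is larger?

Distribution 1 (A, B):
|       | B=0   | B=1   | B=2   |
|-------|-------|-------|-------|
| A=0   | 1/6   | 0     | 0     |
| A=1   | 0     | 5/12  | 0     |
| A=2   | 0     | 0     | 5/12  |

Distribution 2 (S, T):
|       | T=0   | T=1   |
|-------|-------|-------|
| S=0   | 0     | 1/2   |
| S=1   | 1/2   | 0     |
Distribution 1 (A, B):
Marginal P(A) (row sums):
  P(A=0) = 1/6 + 0 + 0 = 1/6
  P(A=1) = 0 + 5/12 + 0 = 5/12
  P(A=2) = 0 + 0 + 5/12 = 5/12
Marginal P(B) (column sums):
  P(B=0) = 1/6 + 0 + 0 = 1/6
  P(B=1) = 0 + 5/12 + 0 = 5/12
  P(B=2) = 0 + 0 + 5/12 = 5/12

H(A) = -[(1/6)·log₂(1/6) + (5/12)·log₂(5/12) + (5/12)·log₂(5/12)]
  = 0.4308 + 0.5263 + 0.5263
  = 1.4834 bits
H(B) = -[(1/6)·log₂(1/6) + (5/12)·log₂(5/12) + (5/12)·log₂(5/12)]
  = 0.4308 + 0.5263 + 0.5263
  = 1.4834 bits
H(A,B) = -[(1/6)·log₂(1/6) + (5/12)·log₂(5/12) + (5/12)·log₂(5/12)]
  = 0.4308 + 0.5263 + 0.5263
  = 1.4834 bits

I(A;B) = H(A) + H(B) - H(A,B)
  = 1.4834 + 1.4834 - 1.4834
  = 1.4834 bits

Distribution 2 (S, T):
Marginal P(S) (row sums):
  P(S=0) = 0 + 1/2 = 1/2
  P(S=1) = 1/2 + 0 = 1/2
Marginal P(T) (column sums):
  P(T=0) = 0 + 1/2 = 1/2
  P(T=1) = 1/2 + 0 = 1/2

H(S) = -[(1/2)·log₂(1/2) + (1/2)·log₂(1/2)]
  = 0.5000 + 0.5000
  = 1.0000 bits
H(T) = -[(1/2)·log₂(1/2) + (1/2)·log₂(1/2)]
  = 0.5000 + 0.5000
  = 1.0000 bits
H(S,T) = -[(1/2)·log₂(1/2) + (1/2)·log₂(1/2)]
  = 0.5000 + 0.5000
  = 1.0000 bits

I(S;T) = H(S) + H(T) - H(S,T)
  = 1.0000 + 1.0000 - 1.0000
  = 1.0000 bits

I(A;B) = 1.4834 bits > I(S;T) = 1.0000 bits, so (A, B) has the higher mutual information (stronger dependence).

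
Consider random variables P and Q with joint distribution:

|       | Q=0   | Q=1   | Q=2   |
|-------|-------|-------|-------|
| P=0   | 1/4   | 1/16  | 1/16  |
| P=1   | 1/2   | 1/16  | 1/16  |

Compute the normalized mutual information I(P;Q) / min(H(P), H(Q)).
Marginal P(P) (row sums):
  P(P=0) = 1/4 + 1/16 + 1/16 = 3/8
  P(P=1) = 1/2 + 1/16 + 1/16 = 5/8
Marginal P(Q) (column sums):
  P(Q=0) = 1/4 + 1/2 = 3/4
  P(Q=1) = 1/16 + 1/16 = 1/8
  P(Q=2) = 1/16 + 1/16 = 1/8

H(P) = -[(3/8)·log₂(3/8) + (5/8)·log₂(5/8)]
  = 0.5306 + 0.4238
  = 0.9544 bits
H(Q) = -[(3/4)·log₂(3/4) + (1/8)·log₂(1/8) + (1/8)·log₂(1/8)]
  = 0.3113 + 0.3750 + 0.3750
  = 1.0613 bits
H(P,Q) = -[(1/4)·log₂(1/4) + (1/16)·log₂(1/16) + (1/16)·log₂(1/16) + (1/2)·log₂(1/2) + (1/16)·log₂(1/16) + (1/16)·log₂(1/16)]
  = 0.5000 + 0.2500 + 0.2500 + 0.5000 + 0.2500 + 0.2500
  = 2.0000 bits

I(P;Q) = H(P) + H(Q) - H(P,Q)
  = 0.9544 + 1.0613 - 2.0000
  = 0.0157 bits

min(H(P), H(Q)) = min(0.9544, 1.0613) = 0.9544 bits
Normalized MI = 0.0157 / 0.9544 = 0.0165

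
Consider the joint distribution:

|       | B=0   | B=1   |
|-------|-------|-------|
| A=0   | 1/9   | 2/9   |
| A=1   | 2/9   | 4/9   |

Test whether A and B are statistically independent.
Marginal P(A) (row sums):
  P(A=0) = 1/9 + 2/9 = 1/3
  P(A=1) = 2/9 + 4/9 = 2/3
Marginal P(B) (column sums):
  P(B=0) = 1/9 + 2/9 = 1/3
  P(B=1) = 2/9 + 4/9 = 2/3

A and B are independent iff P(A=i,B=j) = P(A=i)·P(B=j) for every cell.
  P(A=0)·P(B=0) = 1/3 × 1/3 = 1/9 = P(A=0,B=0) ✓
  P(A=0)·P(B=1) = 1/3 × 2/3 = 2/9 = P(A=0,B=1) ✓
  P(A=1)·P(B=0) = 2/3 × 1/3 = 2/9 = P(A=1,B=0) ✓
  P(A=1)·P(B=1) = 2/3 × 2/3 = 4/9 = P(A=1,B=1) ✓

Yes, A and B are independent: every cell factors, so I(A;B) = 0 bits.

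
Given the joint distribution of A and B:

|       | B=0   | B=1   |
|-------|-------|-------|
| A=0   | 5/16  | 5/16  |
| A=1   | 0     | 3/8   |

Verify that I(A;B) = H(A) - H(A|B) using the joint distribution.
Left side, from I(A;B) = H(A) + H(B) - H(A,B):
Marginal P(A) (row sums):
  P(A=0) = 5/16 + 5/16 = 5/8
  P(A=1) = 0 + 3/8 = 3/8
Marginal P(B) (column sums):
  P(B=0) = 5/16 + 0 = 5/16
  P(B=1) = 5/16 + 3/8 = 11/16

H(A) = -[(5/8)·log₂(5/8) + (3/8)·log₂(3/8)]
  = 0.4238 + 0.5306
  = 0.9544 bits
H(B) = -[(5/16)·log₂(5/16) + (11/16)·log₂(11/16)]
  = 0.5244 + 0.3716
  = 0.8960 bits
H(A,B) = -[(5/16)·log₂(5/16) + (5/16)·log₂(5/16) + (3/8)·log₂(3/8)]
  = 0.5244 + 0.5244 + 0.5306
  = 1.5794 bits

I(A;B) = H(A) + H(B) - H(A,B)
  = 0.9544 + 0.8960 - 1.5794
  = 0.2710 bits

Right side, with H(A|B) computed directly from the conditional probabilities:
H(A|B) = -Σ P(A,B)·log₂ P(A|B), where P(A|B) = P(A,B) / P(B)
  (cells with P(A,B) = 0 contribute 0)
  (A=0,B=0): P(A|B) = (5/16)/(5/16) = 1;  -(5/16)·log₂(1) = 0.0000
  (A=0,B=1): P(A|B) = (5/16)/(11/16) = 5/11;  -(5/16)·log₂(5/11) = 0.3555
  (A=1,B=1): P(A|B) = (3/8)/(11/16) = 6/11;  -(3/8)·log₂(6/11) = 0.3279
H(A|B) = 0.0000 + 0.3555 + 0.3279
  = 0.6834 bits
H(A) - H(A|B) = 0.9544 - 0.6834 = 0.2710 bits

Both sides equal 0.2710 bits, so I(A;B) = H(A) - H(A|B) ✓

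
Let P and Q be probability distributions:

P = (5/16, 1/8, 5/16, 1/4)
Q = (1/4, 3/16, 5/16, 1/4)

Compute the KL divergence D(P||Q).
D(P||Q) = Σ P(i) log₂(P(i)/Q(i))
  i=0: (5/16) × log₂((5/16)/(1/4)) = (5/16) × log₂(5/4) = 0.1006
  i=1: (1/8) × log₂((1/8)/(3/16)) = (1/8) × log₂(2/3) = -0.0731
  i=2: (5/16) × log₂((5/16)/(5/16)) = (5/16) × log₂(1) = 0.0000
  i=3: (1/4) × log₂((1/4)/(1/4)) = (1/4) × log₂(1) = 0.0000
D(P||Q) = 0.1006 - 0.0731 + 0.0000 + 0.0000
  = 0.0275 bits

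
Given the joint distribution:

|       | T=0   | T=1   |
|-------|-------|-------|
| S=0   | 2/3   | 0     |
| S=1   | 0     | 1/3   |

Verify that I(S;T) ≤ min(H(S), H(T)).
Marginal P(S) (row sums):
  P(S=0) = 2/3 + 0 = 2/3
  P(S=1) = 0 + 1/3 = 1/3
Marginal P(T) (column sums):
  P(T=0) = 2/3 + 0 = 2/3
  P(T=1) = 0 + 1/3 = 1/3

H(S) = -[(2/3)·log₂(2/3) + (1/3)·log₂(1/3)]
  = 0.3900 + 0.5283
  = 0.9183 bits
H(T) = -[(2/3)·log₂(2/3) + (1/3)·log₂(1/3)]
  = 0.3900 + 0.5283
  = 0.9183 bits
H(S,T) = -[(2/3)·log₂(2/3) + (1/3)·log₂(1/3)]
  = 0.3900 + 0.5283
  = 0.9183 bits

I(S;T) = H(S) + H(T) - H(S,T)
  = 0.9183 + 0.9183 - 0.9183
  = 0.9183 bits

min(H(S), H(T)) = min(0.9183, 0.9183) = 0.9183 bits
Since 0.9183 ≤ 0.9183, the bound is satisfied ✓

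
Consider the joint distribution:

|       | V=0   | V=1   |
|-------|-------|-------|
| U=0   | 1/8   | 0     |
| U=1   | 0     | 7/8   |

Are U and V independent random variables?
Marginal P(U) (row sums):
  P(U=0) = 1/8 + 0 = 1/8
  P(U=1) = 0 + 7/8 = 7/8
Marginal P(V) (column sums):
  P(V=0) = 1/8 + 0 = 1/8
  P(V=1) = 0 + 7/8 = 7/8

U and V are independent iff P(U=i,V=j) = P(U=i)·P(V=j) for every cell.
  P(U=0)·P(V=0) = 1/8 × 1/8 = 1/64, but P(U=0,V=0) = 1/8 ✗

No, U and V are not independent. Quantitatively, I(U;V) > 0:

H(U) = -[(1/8)·log₂(1/8) + (7/8)·log₂(7/8)]
  = 0.3750 + 0.1686
  = 0.5436 bits
H(V) = -[(1/8)·log₂(1/8) + (7/8)·log₂(7/8)]
  = 0.3750 + 0.1686
  = 0.5436 bits
H(U,V) = -[(1/8)·log₂(1/8) + (7/8)·log₂(7/8)]
  = 0.3750 + 0.1686
  = 0.5436 bits
I(U;V) = H(U) + H(V) - H(U,V) = 0.5436 + 0.5436 - 0.5436 = 0.5436 bits > 0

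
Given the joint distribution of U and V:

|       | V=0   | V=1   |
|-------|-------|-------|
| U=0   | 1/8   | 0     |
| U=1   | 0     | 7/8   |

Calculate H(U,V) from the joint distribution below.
H(U,V) = -Σ P(U,V) log₂ P(U,V), summed over the non-zero cells:
H(U,V) = -[(1/8)·log₂(1/8) + (7/8)·log₂(7/8)]
  = 0.3750 + 0.1686
  = 0.5436 bits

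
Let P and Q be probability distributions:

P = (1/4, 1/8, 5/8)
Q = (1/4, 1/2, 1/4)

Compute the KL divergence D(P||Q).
D(P||Q) = Σ P(i) log₂(P(i)/Q(i))
  i=0: (1/4) × log₂((1/4)/(1/4)) = (1/4) × log₂(1) = 0.0000
  i=1: (1/8) × log₂((1/8)/(1/2)) = (1/8) × log₂(1/4) = -0.2500
  i=2: (5/8) × log₂((5/8)/(1/4)) = (5/8) × log₂(5/2) = 0.8262
D(P||Q) = 0.0000 - 0.2500 + 0.8262
  = 0.5762 bits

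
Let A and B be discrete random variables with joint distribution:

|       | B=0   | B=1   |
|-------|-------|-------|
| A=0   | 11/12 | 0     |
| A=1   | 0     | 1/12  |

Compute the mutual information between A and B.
Marginal P(A) (row sums):
  P(A=0) = 11/12 + 0 = 11/12
  P(A=1) = 0 + 1/12 = 1/12
Marginal P(B) (column sums):
  P(B=0) = 11/12 + 0 = 11/12
  P(B=1) = 0 + 1/12 = 1/12

H(A) = -[(11/12)·log₂(11/12) + (1/12)·log₂(1/12)]
  = 0.1151 + 0.2987
  = 0.4138 bits
H(B) = -[(11/12)·log₂(11/12) + (1/12)·log₂(1/12)]
  = 0.1151 + 0.2987
  = 0.4138 bits
H(A,B) = -[(11/12)·log₂(11/12) + (1/12)·log₂(1/12)]
  = 0.1151 + 0.2987
  = 0.4138 bits

I(A;B) = H(A) + H(B) - H(A,B)
  = 0.4138 + 0.4138 - 0.4138
  = 0.4138 bits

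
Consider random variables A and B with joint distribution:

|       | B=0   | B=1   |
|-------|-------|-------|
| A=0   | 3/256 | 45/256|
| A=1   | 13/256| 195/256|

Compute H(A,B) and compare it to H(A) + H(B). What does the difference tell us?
Marginal P(A) (row sums):
  P(A=0) = 3/256 + 45/256 = 3/16
  P(A=1) = 13/256 + 195/256 = 13/16
Marginal P(B) (column sums):
  P(B=0) = 3/256 + 13/256 = 1/16
  P(B=1) = 45/256 + 195/256 = 15/16

H(A,B) = -[(3/256)·log₂(3/256) + (45/256)·log₂(45/256) + (13/256)·log₂(13/256) + (195/256)·log₂(195/256)]
  = 0.0752 + 0.4409 + 0.2183 + 0.2991
  = 1.0335 bits
H(A) = -[(3/16)·log₂(3/16) + (13/16)·log₂(13/16)]
  = 0.4528 + 0.2434
  = 0.6962 bits
H(B) = -[(1/16)·log₂(1/16) + (15/16)·log₂(15/16)]
  = 0.2500 + 0.0873
  = 0.3373 bits

H(A) + H(B) = 0.6962 + 0.3373 = 1.0335 bits
Difference: H(A) + H(B) - H(A,B) = 1.0335 - 1.0335 = 0.0000 bits = I(A;B)

The difference is the mutual information; it is 0 here, so A and B are independent (the joint entropy equals the sum of the marginal entropies).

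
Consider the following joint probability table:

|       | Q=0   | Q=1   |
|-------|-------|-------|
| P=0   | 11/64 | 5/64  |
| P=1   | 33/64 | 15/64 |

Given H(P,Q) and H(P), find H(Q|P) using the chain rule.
From the chain rule: H(P,Q) = H(P) + H(Q|P)
Therefore: H(Q|P) = H(P,Q) - H(P)

H(P,Q) = -[(11/64)·log₂(11/64) + (5/64)·log₂(5/64) + (33/64)·log₂(33/64) + (15/64)·log₂(15/64)]
  = 0.4367 + 0.2873 + 0.4927 + 0.4906
  = 1.7073 bits
Marginal P(P) (row sums):
  P(P=0) = 11/64 + 5/64 = 1/4
  P(P=1) = 33/64 + 15/64 = 3/4
H(P) = -[(1/4)·log₂(1/4) + (3/4)·log₂(3/4)]
  = 0.5000 + 0.3113
  = 0.8113 bits

H(Q|P) = 1.7073 - 0.8113 = 0.8960 bits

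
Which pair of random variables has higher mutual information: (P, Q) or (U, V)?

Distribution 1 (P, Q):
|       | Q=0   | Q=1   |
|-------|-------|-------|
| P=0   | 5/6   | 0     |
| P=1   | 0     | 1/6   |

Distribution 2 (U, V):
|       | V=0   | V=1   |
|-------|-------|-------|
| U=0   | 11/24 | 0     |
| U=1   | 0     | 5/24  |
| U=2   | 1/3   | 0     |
Distribution 1 (P, Q):
Marginal P(P) (row sums):
  P(P=0) = 5/6 + 0 = 5/6
  P(P=1) = 0 + 1/6 = 1/6
Marginal P(Q) (column sums):
  P(Q=0) = 5/6 + 0 = 5/6
  P(Q=1) = 0 + 1/6 = 1/6

H(P) = -[(5/6)·log₂(5/6) + (1/6)·log₂(1/6)]
  = 0.2192 + 0.4308
  = 0.6500 bits
H(Q) = -[(5/6)·log₂(5/6) + (1/6)·log₂(1/6)]
  = 0.2192 + 0.4308
  = 0.6500 bits
H(P,Q) = -[(5/6)·log₂(5/6) + (1/6)·log₂(1/6)]
  = 0.2192 + 0.4308
  = 0.6500 bits

I(P;Q) = H(P) + H(Q) - H(P,Q)
  = 0.6500 + 0.6500 - 0.6500
  = 0.6500 bits

Distribution 2 (U, V):
Marginal P(U) (row sums):
  P(U=0) = 11/24 + 0 = 11/24
  P(U=1) = 0 + 5/24 = 5/24
  P(U=2) = 1/3 + 0 = 1/3
Marginal P(V) (column sums):
  P(V=0) = 11/24 + 0 + 1/3 = 19/24
  P(V=1) = 0 + 5/24 + 0 = 5/24

H(U) = -[(11/24)·log₂(11/24) + (5/24)·log₂(5/24) + (1/3)·log₂(1/3)]
  = 0.5159 + 0.4715 + 0.5283
  = 1.5157 bits
H(V) = -[(19/24)·log₂(19/24) + (5/24)·log₂(5/24)]
  = 0.2668 + 0.4715
  = 0.7383 bits
H(U,V) = -[(11/24)·log₂(11/24) + (5/24)·log₂(5/24) + (1/3)·log₂(1/3)]
  = 0.5159 + 0.4715 + 0.5283
  = 1.5157 bits

I(U;V) = H(U) + H(V) - H(U,V)
  = 1.5157 + 0.7383 - 1.5157
  = 0.7383 bits

I(U;V) = 0.7383 bits > I(P;Q) = 0.6500 bits, so (U, V) has the higher mutual information (stronger dependence).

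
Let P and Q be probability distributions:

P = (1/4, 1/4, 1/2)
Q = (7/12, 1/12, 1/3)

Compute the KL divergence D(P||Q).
D(P||Q) = Σ P(i) log₂(P(i)/Q(i))
  i=0: (1/4) × log₂((1/4)/(7/12)) = (1/4) × log₂(3/7) = -0.3056
  i=1: (1/4) × log₂((1/4)/(1/12)) = (1/4) × log₂(3) = 0.3962
  i=2: (1/2) × log₂((1/2)/(1/3)) = (1/2) × log₂(3/2) = 0.2925
D(P||Q) = -0.3056 + 0.3962 + 0.2925
  = 0.3831 bits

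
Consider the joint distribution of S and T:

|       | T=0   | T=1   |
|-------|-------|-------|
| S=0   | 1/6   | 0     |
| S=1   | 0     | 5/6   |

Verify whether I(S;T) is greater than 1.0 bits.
Marginal P(S) (row sums):
  P(S=0) = 1/6 + 0 = 1/6
  P(S=1) = 0 + 5/6 = 5/6
Marginal P(T) (column sums):
  P(T=0) = 1/6 + 0 = 1/6
  P(T=1) = 0 + 5/6 = 5/6

H(S) = -[(1/6)·log₂(1/6) + (5/6)·log₂(5/6)]
  = 0.4308 + 0.2192
  = 0.6500 bits
H(T) = -[(1/6)·log₂(1/6) + (5/6)·log₂(5/6)]
  = 0.4308 + 0.2192
  = 0.6500 bits
H(S,T) = -[(1/6)·log₂(1/6) + (5/6)·log₂(5/6)]
  = 0.4308 + 0.2192
  = 0.6500 bits

I(S;T) = H(S) + H(T) - H(S,T)
  = 0.6500 + 0.6500 - 0.6500
  = 0.6500 bits

No. I(S;T) = 0.6500 bits, which is ≤ 1.0 bits.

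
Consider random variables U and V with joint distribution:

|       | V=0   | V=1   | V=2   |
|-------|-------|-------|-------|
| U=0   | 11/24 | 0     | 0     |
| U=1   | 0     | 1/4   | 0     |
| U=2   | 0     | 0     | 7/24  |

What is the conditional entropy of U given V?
Marginal P(V) (column sums):
  P(V=0) = 11/24 + 0 + 0 = 11/24
  P(V=1) = 0 + 1/4 + 0 = 1/4
  P(V=2) = 0 + 0 + 7/24 = 7/24

H(U|V) = -Σ P(U,V)·log₂ P(U|V), where P(U|V) = P(U,V) / P(V)
  (cells with P(U,V) = 0 contribute 0)
  (U=0,V=0): P(U|V) = (11/24)/(11/24) = 1;  -(11/24)·log₂(1) = 0.0000
  (U=1,V=1): P(U|V) = (1/4)/(1/4) = 1;  -(1/4)·log₂(1) = 0.0000
  (U=2,V=2): P(U|V) = (7/24)/(7/24) = 1;  -(7/24)·log₂(1) = 0.0000
H(U|V) = 0.0000 + 0.0000 + 0.0000
  = 0.0000 bits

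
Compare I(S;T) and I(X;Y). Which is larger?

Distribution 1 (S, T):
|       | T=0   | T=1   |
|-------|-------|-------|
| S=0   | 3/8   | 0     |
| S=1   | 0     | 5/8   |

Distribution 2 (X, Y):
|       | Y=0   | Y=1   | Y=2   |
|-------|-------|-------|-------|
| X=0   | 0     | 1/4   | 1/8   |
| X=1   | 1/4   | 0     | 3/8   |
Distribution 1 (S, T):
Marginal P(S) (row sums):
  P(S=0) = 3/8 + 0 = 3/8
  P(S=1) = 0 + 5/8 = 5/8
Marginal P(T) (column sums):
  P(T=0) = 3/8 + 0 = 3/8
  P(T=1) = 0 + 5/8 = 5/8

H(S) = -[(3/8)·log₂(3/8) + (5/8)·log₂(5/8)]
  = 0.5306 + 0.4238
  = 0.9544 bits
H(T) = -[(3/8)·log₂(3/8) + (5/8)·log₂(5/8)]
  = 0.5306 + 0.4238
  = 0.9544 bits
H(S,T) = -[(3/8)·log₂(3/8) + (5/8)·log₂(5/8)]
  = 0.5306 + 0.4238
  = 0.9544 bits

I(S;T) = H(S) + H(T) - H(S,T)
  = 0.9544 + 0.9544 - 0.9544
  = 0.9544 bits

Distribution 2 (X, Y):
Marginal P(X) (row sums):
  P(X=0) = 0 + 1/4 + 1/8 = 3/8
  P(X=1) = 1/4 + 0 + 3/8 = 5/8
Marginal P(Y) (column sums):
  P(Y=0) = 0 + 1/4 = 1/4
  P(Y=1) = 1/4 + 0 = 1/4
  P(Y=2) = 1/8 + 3/8 = 1/2

H(X) = -[(3/8)·log₂(3/8) + (5/8)·log₂(5/8)]
  = 0.5306 + 0.4238
  = 0.9544 bits
H(Y) = -[(1/4)·log₂(1/4) + (1/4)·log₂(1/4) + (1/2)·log₂(1/2)]
  = 0.5000 + 0.5000 + 0.5000
  = 1.5000 bits
H(X,Y) = -[(1/4)·log₂(1/4) + (1/8)·log₂(1/8) + (1/4)·log₂(1/4) + (3/8)·log₂(3/8)]
  = 0.5000 + 0.3750 + 0.5000 + 0.5306
  = 1.9056 bits

I(X;Y) = H(X) + H(Y) - H(X,Y)
  = 0.9544 + 1.5000 - 1.9056
  = 0.5488 bits

I(S;T) = 0.9544 bits > I(X;Y) = 0.5488 bits, so (S, T) has the higher mutual information (stronger dependence).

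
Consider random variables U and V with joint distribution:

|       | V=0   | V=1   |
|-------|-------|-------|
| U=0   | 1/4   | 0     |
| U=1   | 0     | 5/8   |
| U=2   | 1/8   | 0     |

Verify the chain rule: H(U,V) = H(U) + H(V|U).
Left side:
H(U,V) = -[(1/4)·log₂(1/4) + (5/8)·log₂(5/8) + (1/8)·log₂(1/8)]
  = 0.5000 + 0.4238 + 0.3750
  = 1.2988 bits

Right side:
Marginal P(U) (row sums):
  P(U=0) = 1/4 + 0 = 1/4
  P(U=1) = 0 + 5/8 = 5/8
  P(U=2) = 1/8 + 0 = 1/8
H(U) = -[(1/4)·log₂(1/4) + (5/8)·log₂(5/8) + (1/8)·log₂(1/8)]
  = 0.5000 + 0.4238 + 0.3750
  = 1.2988 bits
H(V|U) = -Σ P(U,V)·log₂ P(V|U), where P(V|U) = P(U,V) / P(U)
  (cells with P(U,V) = 0 contribute 0)
  (U=0,V=0): P(V|U) = (1/4)/(1/4) = 1;  -(1/4)·log₂(1) = 0.0000
  (U=1,V=1): P(V|U) = (5/8)/(5/8) = 1;  -(5/8)·log₂(1) = 0.0000
  (U=2,V=0): P(V|U) = (1/8)/(1/8) = 1;  -(1/8)·log₂(1) = 0.0000
H(V|U) = 0.0000 + 0.0000 + 0.0000
  = 0.0000 bits
H(U) + H(V|U) = 1.2988 + 0.0000 = 1.2988 bits

Both sides equal 1.2988 bits, so the chain rule holds ✓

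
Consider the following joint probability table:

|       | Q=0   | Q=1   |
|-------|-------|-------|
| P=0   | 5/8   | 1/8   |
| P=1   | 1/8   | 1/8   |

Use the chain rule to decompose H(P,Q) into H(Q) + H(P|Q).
By the chain rule: H(P,Q) = H(Q) + H(P|Q)

Marginal P(Q) (column sums):
  P(Q=0) = 5/8 + 1/8 = 3/4
  P(Q=1) = 1/8 + 1/8 = 1/4
H(Q) = -[(3/4)·log₂(3/4) + (1/4)·log₂(1/4)]
  = 0.3113 + 0.5000
  = 0.8113 bits
H(P|Q) = -Σ P(P,Q)·log₂ P(P|Q), where P(P|Q) = P(P,Q) / P(Q)
  (P=0,Q=0): P(P|Q) = (5/8)/(3/4) = 5/6;  -(5/8)·log₂(5/6) = 0.1644
  (P=0,Q=1): P(P|Q) = (1/8)/(1/4) = 1/2;  -(1/8)·log₂(1/2) = 0.1250
  (P=1,Q=0): P(P|Q) = (1/8)/(3/4) = 1/6;  -(1/8)·log₂(1/6) = 0.3231
  (P=1,Q=1): P(P|Q) = (1/8)/(1/4) = 1/2;  -(1/8)·log₂(1/2) = 0.1250
H(P|Q) = 0.1644 + 0.1250 + 0.3231 + 0.1250
  = 0.7375 bits

H(P,Q) = H(Q) + H(P|Q) = 0.8113 + 0.7375 = 1.5488 bits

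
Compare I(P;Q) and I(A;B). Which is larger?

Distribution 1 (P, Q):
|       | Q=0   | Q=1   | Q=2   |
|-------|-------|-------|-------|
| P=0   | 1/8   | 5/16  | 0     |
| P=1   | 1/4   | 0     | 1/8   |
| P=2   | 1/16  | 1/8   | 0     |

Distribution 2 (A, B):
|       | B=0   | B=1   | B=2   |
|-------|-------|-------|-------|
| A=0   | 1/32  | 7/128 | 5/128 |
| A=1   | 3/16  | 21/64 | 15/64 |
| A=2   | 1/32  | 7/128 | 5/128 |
Distribution 1 (P, Q):
Marginal P(P) (row sums):
  P(P=0) = 1/8 + 5/16 + 0 = 7/16
  P(P=1) = 1/4 + 0 + 1/8 = 3/8
  P(P=2) = 1/16 + 1/8 + 0 = 3/16
Marginal P(Q) (column sums):
  P(Q=0) = 1/8 + 1/4 + 1/16 = 7/16
  P(Q=1) = 5/16 + 0 + 1/8 = 7/16
  P(Q=2) = 0 + 1/8 + 0 = 1/8

H(P) = -[(7/16)·log₂(7/16) + (3/8)·log₂(3/8) + (3/16)·log₂(3/16)]
  = 0.5218 + 0.5306 + 0.4528
  = 1.5052 bits
H(Q) = -[(7/16)·log₂(7/16) + (7/16)·log₂(7/16) + (1/8)·log₂(1/8)]
  = 0.5218 + 0.5218 + 0.3750
  = 1.4186 bits
H(P,Q) = -[(1/8)·log₂(1/8) + (5/16)·log₂(5/16) + (1/4)·log₂(1/4) + (1/8)·log₂(1/8) + (1/16)·log₂(1/16) + (1/8)·log₂(1/8)]
  = 0.3750 + 0.5244 + 0.5000 + 0.3750 + 0.2500 + 0.3750
  = 2.3994 bits

I(P;Q) = H(P) + H(Q) - H(P,Q)
  = 1.5052 + 1.4186 - 2.3994
  = 0.5244 bits

Distribution 2 (A, B):
Marginal P(A) (row sums):
  P(A=0) = 1/32 + 7/128 + 5/128 = 1/8
  P(A=1) = 3/16 + 21/64 + 15/64 = 3/4
  P(A=2) = 1/32 + 7/128 + 5/128 = 1/8
Marginal P(B) (column sums):
  P(B=0) = 1/32 + 3/16 + 1/32 = 1/4
  P(B=1) = 7/128 + 21/64 + 7/128 = 7/16
  P(B=2) = 5/128 + 15/64 + 5/128 = 5/16

H(A) = -[(1/8)·log₂(1/8) + (3/4)·log₂(3/4) + (1/8)·log₂(1/8)]
  = 0.3750 + 0.3113 + 0.3750
  = 1.0613 bits
H(B) = -[(1/4)·log₂(1/4) + (7/16)·log₂(7/16) + (5/16)·log₂(5/16)]
  = 0.5000 + 0.5218 + 0.5244
  = 1.5462 bits
H(A,B) = -[(1/32)·log₂(1/32) + (7/128)·log₂(7/128) + (5/128)·log₂(5/128) + (3/16)·log₂(3/16) + (21/64)·log₂(21/64) + (15/64)·log₂(15/64) + (1/32)·log₂(1/32) + (7/128)·log₂(7/128) + (5/128)·log₂(5/128)]
  = 0.1563 + 0.2293 + 0.1827 + 0.4528 + 0.5275 + 0.4906 + 0.1563 + 0.2293 + 0.1827
  = 2.6075 bits

I(A;B) = H(A) + H(B) - H(A,B)
  = 1.0613 + 1.5462 - 2.6075
  = 0.0000 bits

I(P;Q) = 0.5244 bits > I(A;B) = 0.0000 bits, so (P, Q) has the higher mutual information (stronger dependence).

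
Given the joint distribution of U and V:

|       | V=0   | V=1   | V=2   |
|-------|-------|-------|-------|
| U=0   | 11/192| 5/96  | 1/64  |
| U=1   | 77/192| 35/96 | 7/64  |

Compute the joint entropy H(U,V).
H(U,V) = -Σ P(U,V) log₂ P(U,V), summed over the non-zero cells:
H(U,V) = -[(11/192)·log₂(11/192) + (5/96)·log₂(5/96) + (1/64)·log₂(1/64) + (77/192)·log₂(77/192) + (35/96)·log₂(35/96) + (7/64)·log₂(7/64)]
  = 0.2364 + 0.2220 + 0.0938 + 0.5286 + 0.5307 + 0.3492
  = 1.9607 bits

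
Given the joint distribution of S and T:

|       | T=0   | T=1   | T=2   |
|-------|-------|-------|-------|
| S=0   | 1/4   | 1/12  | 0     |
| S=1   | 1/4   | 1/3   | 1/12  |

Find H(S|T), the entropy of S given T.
Marginal P(T) (column sums):
  P(T=0) = 1/4 + 1/4 = 1/2
  P(T=1) = 1/12 + 1/3 = 5/12
  P(T=2) = 0 + 1/12 = 1/12

H(S|T) = -Σ P(S,T)·log₂ P(S|T), where P(S|T) = P(S,T) / P(T)
  (cells with P(S,T) = 0 contribute 0)
  (S=0,T=0): P(S|T) = (1/4)/(1/2) = 1/2;  -(1/4)·log₂(1/2) = 0.2500
  (S=0,T=1): P(S|T) = (1/12)/(5/12) = 1/5;  -(1/12)·log₂(1/5) = 0.1935
  (S=1,T=0): P(S|T) = (1/4)/(1/2) = 1/2;  -(1/4)·log₂(1/2) = 0.2500
  (S=1,T=1): P(S|T) = (1/3)/(5/12) = 4/5;  -(1/3)·log₂(4/5) = 0.1073
  (S=1,T=2): P(S|T) = (1/12)/(1/12) = 1;  -(1/12)·log₂(1) = 0.0000
H(S|T) = 0.2500 + 0.1935 + 0.2500 + 0.1073 + 0.0000
  = 0.8008 bits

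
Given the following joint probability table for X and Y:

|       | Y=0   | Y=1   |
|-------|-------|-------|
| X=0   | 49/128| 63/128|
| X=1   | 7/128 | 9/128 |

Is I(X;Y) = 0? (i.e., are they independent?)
Marginal P(X) (row sums):
  P(X=0) = 49/128 + 63/128 = 7/8
  P(X=1) = 7/128 + 9/128 = 1/8
Marginal P(Y) (column sums):
  P(Y=0) = 49/128 + 7/128 = 7/16
  P(Y=1) = 63/128 + 9/128 = 9/16

X and Y are independent iff P(X=i,Y=j) = P(X=i)·P(Y=j) for every cell.
  P(X=0)·P(Y=0) = 7/8 × 7/16 = 49/128 = P(X=0,Y=0) ✓
  P(X=0)·P(Y=1) = 7/8 × 9/16 = 63/128 = P(X=0,Y=1) ✓
  P(X=1)·P(Y=0) = 1/8 × 7/16 = 7/128 = P(X=1,Y=0) ✓
  P(X=1)·P(Y=1) = 1/8 × 9/16 = 9/128 = P(X=1,Y=1) ✓

Yes, X and Y are independent: every cell factors, so I(X;Y) = 0 bits.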